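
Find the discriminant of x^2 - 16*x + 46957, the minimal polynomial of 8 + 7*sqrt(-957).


The element 8 + 7*sqrt(-957) has minimal polynomial:
x^2 - 16*x + 46957
Discriminant = (-16)^2 - 4*(46957)
= 256 - 187828
= -187572

-187572


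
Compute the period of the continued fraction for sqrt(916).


Run the CF algorithm for sqrt(916).
a_0 = floor(sqrt(916)) = 30; set m_0=0, q_0=1.
Recurrence: m' = q*a - m,  q' = (d - m'^2)/q,  a' = floor((a_0 + m')/q').
  step 1: m=30, q=16, a=3
  step 2: m=18, q=37, a=1
  step 3: m=19, q=15, a=3
  step 4: m=26, q=16, a=3
  step 5: m=22, q=27, a=1
  step 6: m=5, q=33, a=1
  step 7: m=28, q=4, a=14
  step 8: m=28, q=33, a=1
  step 9: m=5, q=27, a=1
  step 10: m=22, q=16, a=3
  step 11: m=26, q=15, a=3
  step 12: m=19, q=37, a=1
  step 13: m=18, q=16, a=3
  step 14: m=30, q=1, a=60
a_14 = 2*a_0 = 60, so the period closes here.
sqrt(916) = [30; 3, 1, 3, 3, 1, 1, 14, 1, 1, 3, 3, 1, 3, 60]
Period length = 14

14


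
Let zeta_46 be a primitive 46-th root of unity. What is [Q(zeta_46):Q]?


The degree equals Euler's totient phi(46).
46 = 2 * 23
phi(46) = 22

22


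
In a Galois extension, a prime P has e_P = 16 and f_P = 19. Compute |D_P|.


|D_P| = e * f
= 16 * 19
= 304

304


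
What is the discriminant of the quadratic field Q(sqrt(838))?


For K = Q(sqrt(d)) with d squarefree: disc(K) = d if d = 1 mod 4, and disc(K) = 4d if d = 2 or 3 mod 4.
Here d = 838, and d mod 4 = 2.
d = 2 mod 4, not 1 (O_K = Z[sqrt(d)]), so disc(K) = 4d = 4 * (838) = 3352

3352


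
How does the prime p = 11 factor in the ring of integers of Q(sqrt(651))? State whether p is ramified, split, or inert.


K = Q(sqrt(651)). Since d mod 4 = 3, disc(K) = 2604.
Check p | disc: 2604 mod 11 = 8.
p does not divide disc. Compute Legendre symbol (d/p):
2^((11-1)/2) mod 11 = -1
(d/p) = -1, so p is inert: (p) stays prime with e=1, f=2, g=1.
Therefore p is inert.

inert


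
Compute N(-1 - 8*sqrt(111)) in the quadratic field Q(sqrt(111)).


N(a + b*sqrt(d)) = a^2 - d*b^2
= (-1)^2 - (111)*(-8)^2
= 1 - 7104
= -7103

-7103


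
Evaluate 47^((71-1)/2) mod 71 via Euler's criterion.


p = 71 is prime and the exponent is (p-1)/2 = 35, so by Euler's criterion 47^35 = (47/71) = +1 or -1 mod 71.
Compute by square-and-multiply:
  35 = 32 + 2 + 1 (binary 100011)
  Repeated squaring mod 71: 47^1 = 47, 47^2 = 8, 47^4 = 64, 47^8 = 49, 47^16 = 58, 47^32 = 27
  47^35 = 47^32 * 47^2 * 47^1 = 27 * 8 * 47 mod 71
    27 * 8 = 216 = 3 mod 71
    3 * 47 = 141 = 70 mod 71
  47^35 = 70 mod 71
Result 70 = p - 1 = -1 mod 71: 47 is a quadratic non-residue mod 71. As a residue in [0, p-1] the value is 70.
47^35 mod 71 = 70

70


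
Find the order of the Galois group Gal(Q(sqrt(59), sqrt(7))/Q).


The 2 square roots of distinct primes are multiplicatively independent over Q,
so [K:Q] = 2^2 and Gal(K/Q) is isomorphic to (Z/2Z)^2.
|Gal| = 2^2 = 4

4


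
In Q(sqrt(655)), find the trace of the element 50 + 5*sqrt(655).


Tr(a + b*sqrt(d)) = (a + b*sqrt(d)) + (a - b*sqrt(d)) = 2a
= 2 * (50)
= 100

100


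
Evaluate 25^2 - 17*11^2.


x^2 - d*y^2
= 25^2 - 17*11^2
= 625 - 2057
= -1432

-1432


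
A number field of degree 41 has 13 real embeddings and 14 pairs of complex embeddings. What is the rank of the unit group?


By Dirichlet's unit theorem:
rank = r1 + r2 - 1
= 13 + 14 - 1
= 26

26


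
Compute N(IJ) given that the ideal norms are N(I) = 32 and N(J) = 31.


N(IJ) = N(I) * N(J)
= 32 * 31
= 992

992


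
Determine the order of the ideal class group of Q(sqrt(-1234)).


K = Q(sqrt(-1234)). d mod 4 = 2, so D = disc(K) = 4d = -4936
h(K) equals the number of primitive reduced positive-definite forms (a, b, c) = a*x^2 + b*x*y + c*y^2 with b^2 - 4ac = D,
where reduced means |b| <= a <= c, with b >= 0 whenever |b| = a or a = c, and primitive means gcd(a, b, c) = 1.
Reduced forces 3a^2 <= |D| = 4936, so 1 <= a <= 40; b must have the parity of D, and c = (b^2 - D)/(4a) must be an integer >= a.
Enumerate a = 1..40, b in [-a, a]:
  a=1: (1, 0, 1234)  [1]
  a=2: (2, 0, 617)  [1]
  a=3..4: none
  a=5: (5, -2, 247), (5, 2, 247)  [2]
  a=6..9: none
  a=10: (10, -8, 125), (10, 8, 125)  [2]
  a=11: (11, -6, 113), (11, 6, 113)  [2]
  a=12: none
  a=13: (13, -2, 95), (13, 2, 95)  [2]
  a=14..18: none
  a=19: (19, -2, 65), (19, 2, 65)  [2]
  a=20..21: none
  a=22: (22, -16, 59), (22, 16, 59)  [2]
  a=23: (23, -20, 58), (23, 20, 58)  [2]
  a=24: none
  a=25: (25, -8, 50), (25, 8, 50)  [2]
  a=26: (26, -24, 53), (26, 24, 53)  [2]
  a=27..28: none
  a=29: (29, -20, 46), (29, 20, 46)  [2]
  a=30..37: none
  a=38: (38, -36, 41), (38, 36, 41)  [2]
  a=39..40: none
Total reduced forms: 1 + 1 + 2 + 2 + 2 + 2 + 2 + 2 + 2 + 2 + 2 + 2 + 2 = 24
h = 24

24


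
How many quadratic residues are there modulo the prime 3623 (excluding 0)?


For prime p, the number of non-zero quadratic residues is (p-1)/2.
= (3623-1)/2
= 1811

1811


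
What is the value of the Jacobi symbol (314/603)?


Compute (314/603) via quadratic reciprocity:
  pull out 2: (2/603) = -1  (since 603 mod 8 = 3)
  reciprocity: (157/603) -> +(603/157)
  reduce: (132/157)
  pull out 2: (2/157) = -1  (since 157 mod 8 = 5)
  pull out 2: (2/157) = -1  (since 157 mod 8 = 5)
  reciprocity: (33/157) -> +(157/33)
  reduce: (25/33)
  reciprocity: (25/33) -> +(33/25)
  reduce: (8/25)
  pull out 2: (2/25) = +1  (since 25 mod 8 = 1)
  pull out 2: (2/25) = +1  (since 25 mod 8 = 1)
  pull out 2: (2/25) = +1  (since 25 mod 8 = 1)
  (1/25) = 1
Product of signs = -1

-1


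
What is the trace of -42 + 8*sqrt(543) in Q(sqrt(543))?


Tr(a + b*sqrt(d)) = (a + b*sqrt(d)) + (a - b*sqrt(d)) = 2a
= 2 * (-42)
= -84

-84


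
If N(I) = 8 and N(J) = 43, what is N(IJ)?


N(IJ) = N(I) * N(J)
= 8 * 43
= 344

344


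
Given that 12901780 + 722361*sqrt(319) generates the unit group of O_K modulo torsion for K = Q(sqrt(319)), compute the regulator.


epsilon = 12901780 + 722361*sqrt(319)
= 2.5804e+07
R = ln(2.5804e+07)
= 17.0660

17.0660


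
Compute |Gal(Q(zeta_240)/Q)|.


|Gal(Q(zeta_240)/Q)| = phi(240)
= 64

64


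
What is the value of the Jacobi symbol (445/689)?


Compute (445/689) via quadratic reciprocity:
  reciprocity: (445/689) -> +(689/445)
  reduce: (244/445)
  pull out 2: (2/445) = -1  (since 445 mod 8 = 5)
  pull out 2: (2/445) = -1  (since 445 mod 8 = 5)
  reciprocity: (61/445) -> +(445/61)
  reduce: (18/61)
  pull out 2: (2/61) = -1  (since 61 mod 8 = 5)
  reciprocity: (9/61) -> +(61/9)
  reduce: (7/9)
  reciprocity: (7/9) -> +(9/7)
  reduce: (2/7)
  pull out 2: (2/7) = +1  (since 7 mod 8 = 7)
  (1/7) = 1
Product of signs = -1

-1


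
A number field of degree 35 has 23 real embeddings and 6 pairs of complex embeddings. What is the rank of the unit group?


By Dirichlet's unit theorem:
rank = r1 + r2 - 1
= 23 + 6 - 1
= 28

28


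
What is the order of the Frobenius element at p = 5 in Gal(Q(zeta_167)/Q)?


The Frobenius at p in Gal(Q(zeta_n)/Q) = (Z/nZ)* is the class of p, so its order is ord_167(5), the smallest k >= 1 with 5^k = 1 mod 167.
n = 167 = 167, phi(167) = 166; the order divides phi(n).
Divisors of 166: 1, 2, 83, 166
Repeated squaring mod 167: 5^1 = 5, 5^2 = 25, 5^4 = 124, 5^8 = 12, 5^16 = 144, 5^32 = 28, 5^64 = 116, 5^128 = 96
Test divisors in increasing order:
  k=1: 5^1 = 5 mod 167
  k=2: 5^2 = 25 mod 167
  k=83: 5^83 = 116 * 144 * 25 * 5 = 166 mod 167
  k=166: 5^166 = 96 * 28 * 124 * 25 = 1 mod 167  <- first divisor giving 1
Order = 166

166


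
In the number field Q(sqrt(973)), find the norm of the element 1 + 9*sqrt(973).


N(a + b*sqrt(d)) = a^2 - d*b^2
= (1)^2 - (973)*(9)^2
= 1 - 78813
= -78812

-78812


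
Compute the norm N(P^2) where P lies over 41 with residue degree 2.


N(P^a) = p^(a*f)
= 41^(2*2)
= 41^4
= 2825761

2825761


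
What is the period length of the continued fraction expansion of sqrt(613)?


Run the CF algorithm for sqrt(613).
a_0 = floor(sqrt(613)) = 24; set m_0=0, q_0=1.
Recurrence: m' = q*a - m,  q' = (d - m'^2)/q,  a' = floor((a_0 + m')/q').
  step 1: m=24, q=37, a=1
  step 2: m=13, q=12, a=3
  step 3: m=23, q=7, a=6
  step 4: m=19, q=36, a=1
  step 5: m=17, q=9, a=4
  step 6: m=19, q=28, a=1
  step 7: m=9, q=19, a=1
  step 8: m=10, q=27, a=1
  step 9: m=17, q=12, a=3
  step 10: m=19, q=21, a=2
  step 11: m=23, q=4, a=11
  step 12: m=21, q=43, a=1
  step 13: m=22, q=3, a=15
  step 14: m=23, q=28, a=1
  step 15: m=5, q=21, a=1
  step 16: m=16, q=17, a=2
  step 17: m=18, q=17, a=2
  step 18: m=16, q=21, a=1
  step 19: m=5, q=28, a=1
  step 20: m=23, q=3, a=15
  step 21: m=22, q=43, a=1
  step 22: m=21, q=4, a=11
  step 23: m=23, q=21, a=2
  step 24: m=19, q=12, a=3
  step 25: m=17, q=27, a=1
  step 26: m=10, q=19, a=1
  step 27: m=9, q=28, a=1
  step 28: m=19, q=9, a=4
  step 29: m=17, q=36, a=1
  step 30: m=19, q=7, a=6
  step 31: m=23, q=12, a=3
  step 32: m=13, q=37, a=1
  step 33: m=24, q=1, a=48
a_33 = 2*a_0 = 48, so the period closes here.
sqrt(613) = [24; 1, 3, 6, 1, 4, 1, 1, 1, 3, 2, 11, 1, 15, 1, 1, 2, 2, 1, 1, 15, 1, 11, 2, 3, 1, 1, 1, 4, 1, 6, 3, 1, 48]
Period length = 33

33


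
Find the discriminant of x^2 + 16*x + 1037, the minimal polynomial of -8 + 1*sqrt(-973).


The element -8 + 1*sqrt(-973) has minimal polynomial:
x^2 + 16*x + 1037
Discriminant = (16)^2 - 4*(1037)
= 256 - 4148
= -3892

-3892


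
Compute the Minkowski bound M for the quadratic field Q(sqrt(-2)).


d = -2, d mod 4 = 2, so disc(K) = 4d = -8; |disc(K)| = 8
Imaginary quadratic field, so n = 2, s = r2 = 1, r1 = 0
M = (n!/n^n) * (4/pi)^s * sqrt(|disc(K)|) = (2!/2^2) * (4/pi)^1 * sqrt(8)
= 0.5 * 1.273240 * 2.828427
= 1.8006

1.8006


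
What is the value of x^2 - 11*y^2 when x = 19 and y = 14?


x^2 - d*y^2
= 19^2 - 11*14^2
= 361 - 2156
= -1795

-1795


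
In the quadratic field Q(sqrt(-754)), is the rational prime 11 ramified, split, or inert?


K = Q(sqrt(-754)). Since d mod 4 = 2, disc(K) = -3016.
Check p | disc: -3016 mod 11 = 9.
p does not divide disc. Compute Legendre symbol (d/p):
5^((11-1)/2) mod 11 = 1
(d/p) = 1, so p splits: (p) = P*P' with e=1, f=1, g=2.
Therefore p is split.

split


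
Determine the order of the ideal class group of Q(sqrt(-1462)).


K = Q(sqrt(-1462)). d mod 4 = 2, so D = disc(K) = 4d = -5848
h(K) equals the number of primitive reduced positive-definite forms (a, b, c) = a*x^2 + b*x*y + c*y^2 with b^2 - 4ac = D,
where reduced means |b| <= a <= c, with b >= 0 whenever |b| = a or a = c, and primitive means gcd(a, b, c) = 1.
Reduced forces 3a^2 <= |D| = 5848, so 1 <= a <= 44; b must have the parity of D, and c = (b^2 - D)/(4a) must be an integer >= a.
Enumerate a = 1..44, b in [-a, a]:
  a=1: (1, 0, 1462)  [1]
  a=2: (2, 0, 731)  [1]
  a=3..6: none
  a=7: (7, -2, 209), (7, 2, 209)  [2]
  a=8..10: none
  a=11: (11, -2, 133), (11, 2, 133)  [2]
  a=12..13: none
  a=14: (14, -12, 107), (14, 12, 107)  [2]
  a=15..16: none
  a=17: (17, 0, 86)  [1]
  a=18: none
  a=19: (19, -2, 77), (19, 2, 77)  [2]
  a=20..21: none
  a=22: (22, -20, 71), (22, 20, 71)  [2]
  a=23..33: none
  a=34: (34, 0, 43)  [1]
  a=35..37: none
  a=38: (38, -36, 47), (38, 36, 47)  [2]
  a=39..44: none
Total reduced forms: 1 + 1 + 2 + 2 + 2 + 1 + 2 + 2 + 1 + 2 = 16
h = 16

16


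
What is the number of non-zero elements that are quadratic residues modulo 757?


For prime p, the number of non-zero quadratic residues is (p-1)/2.
= (757-1)/2
= 378

378


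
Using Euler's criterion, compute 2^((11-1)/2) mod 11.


p = 11 is prime and the exponent is (p-1)/2 = 5, so by Euler's criterion 2^5 = (2/11) = +1 or -1 mod 11.
Compute by square-and-multiply:
  5 = 4 + 1 (binary 101)
  Repeated squaring mod 11: 2^1 = 2, 2^2 = 4, 2^4 = 5
  2^5 = 2^4 * 2^1 = 5 * 2 mod 11
    5 * 2 = 10 = 10 mod 11
  2^5 = 10 mod 11
Result 10 = p - 1 = -1 mod 11: 2 is a quadratic non-residue mod 11. As a residue in [0, p-1] the value is 10.
2^5 mod 11 = 10

10


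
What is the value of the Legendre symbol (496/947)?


p = 947 is prime, so compute (496/947) with the reciprocity algorithm (Jacobi-symbol steps: pull out 2s via (2/n), flip via reciprocity, reduce):
  pull out 2: (2/947) = -1  (since 947 mod 8 = 3)
  pull out 2: (2/947) = -1  (since 947 mod 8 = 3)
  pull out 2: (2/947) = -1  (since 947 mod 8 = 3)
  pull out 2: (2/947) = -1  (since 947 mod 8 = 3)
  reciprocity: (31/947) -> -(947/31)
  reduce: (17/31)
  reciprocity: (17/31) -> +(31/17)
  reduce: (14/17)
  pull out 2: (2/17) = +1  (since 17 mod 8 = 1)
  reciprocity: (7/17) -> +(17/7)
  reduce: (3/7)
  reciprocity: (3/7) -> -(7/3)
  reduce: (1/3)
  (1/3) = 1
Product of signs = 1
(496/947) = 1

1


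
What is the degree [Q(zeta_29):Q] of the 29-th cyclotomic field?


The degree equals Euler's totient phi(29).
29 = 29
phi(29) = 28

28


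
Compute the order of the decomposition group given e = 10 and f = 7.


|D_P| = e * f
= 10 * 7
= 70

70


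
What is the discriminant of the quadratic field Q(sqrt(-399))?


For K = Q(sqrt(d)) with d squarefree: disc(K) = d if d = 1 mod 4, and disc(K) = 4d if d = 2 or 3 mod 4.
Here d = -399, and d mod 4 = 1.
d = 1 mod 4 (O_K = Z[(1+sqrt(d))/2]), so disc(K) = d = -399

-399


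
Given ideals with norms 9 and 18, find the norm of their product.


N(IJ) = N(I) * N(J)
= 9 * 18
= 162

162


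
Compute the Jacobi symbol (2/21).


Compute (2/21) via quadratic reciprocity:
  pull out 2: (2/21) = -1  (since 21 mod 8 = 5)
  (1/21) = 1
Product of signs = -1

-1


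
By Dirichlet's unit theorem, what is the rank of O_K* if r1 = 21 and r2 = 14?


By Dirichlet's unit theorem:
rank = r1 + r2 - 1
= 21 + 14 - 1
= 34

34


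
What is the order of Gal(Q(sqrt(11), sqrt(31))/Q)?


The 2 square roots of distinct primes are multiplicatively independent over Q,
so [K:Q] = 2^2 and Gal(K/Q) is isomorphic to (Z/2Z)^2.
|Gal| = 2^2 = 4

4


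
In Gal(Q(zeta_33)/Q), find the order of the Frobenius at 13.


The Frobenius at p in Gal(Q(zeta_n)/Q) = (Z/nZ)* is the class of p, so its order is ord_33(13), the smallest k >= 1 with 13^k = 1 mod 33.
n = 33 = 3 * 11, phi(33) = 20; the order divides phi(n).
Divisors of 20: 1, 2, 4, 5, 10, 20
Repeated squaring mod 33: 13^1 = 13, 13^2 = 4, 13^4 = 16, 13^8 = 25, 13^16 = 31
Test divisors in increasing order:
  k=1: 13^1 = 13 mod 33
  k=2: 13^2 = 4 mod 33
  k=4: 13^4 = 16 mod 33
  k=5: 13^5 = 16 * 13 = 10 mod 33
  k=10: 13^10 = 25 * 4 = 1 mod 33  <- first divisor giving 1
Order = 10

10


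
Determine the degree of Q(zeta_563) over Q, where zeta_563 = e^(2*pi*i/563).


The degree equals Euler's totient phi(563).
563 = 563
phi(563) = 562

562


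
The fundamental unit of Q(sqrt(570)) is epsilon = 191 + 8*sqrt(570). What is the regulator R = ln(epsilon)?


epsilon = 191 + 8*sqrt(570)
= 381.9974
R = ln(381.9974)
= 5.9454

5.9454


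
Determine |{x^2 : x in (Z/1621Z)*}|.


For prime p, the number of non-zero quadratic residues is (p-1)/2.
= (1621-1)/2
= 810

810


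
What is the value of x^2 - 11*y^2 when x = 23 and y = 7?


x^2 - d*y^2
= 23^2 - 11*7^2
= 529 - 539
= -10

-10


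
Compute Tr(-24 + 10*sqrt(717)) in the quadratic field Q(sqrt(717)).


Tr(a + b*sqrt(d)) = (a + b*sqrt(d)) + (a - b*sqrt(d)) = 2a
= 2 * (-24)
= -48

-48


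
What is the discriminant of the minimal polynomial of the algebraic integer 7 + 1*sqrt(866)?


The element 7 + 1*sqrt(866) has minimal polynomial:
x^2 - 14*x - 817
Discriminant = (-14)^2 - 4*(-817)
= 196 + 3268
= 3464

3464


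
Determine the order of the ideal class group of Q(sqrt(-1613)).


K = Q(sqrt(-1613)). d mod 4 = 3, so D = disc(K) = 4d = -6452
h(K) equals the number of primitive reduced positive-definite forms (a, b, c) = a*x^2 + b*x*y + c*y^2 with b^2 - 4ac = D,
where reduced means |b| <= a <= c, with b >= 0 whenever |b| = a or a = c, and primitive means gcd(a, b, c) = 1.
Reduced forces 3a^2 <= |D| = 6452, so 1 <= a <= 46; b must have the parity of D, and c = (b^2 - D)/(4a) must be an integer >= a.
Enumerate a = 1..46, b in [-a, a]:
  a=1: (1, 0, 1613)  [1]
  a=2: (2, 2, 807)  [1]
  a=3: (3, -2, 538), (3, 2, 538)  [2]
  a=4..5: none
  a=6: (6, -2, 269), (6, 2, 269)  [2]
  a=7: (7, -4, 231), (7, 4, 231)  [2]
  a=8: none
  a=9: (9, -8, 181), (9, 8, 181)  [2]
  a=10: none
  a=11: (11, -4, 147), (11, 4, 147)  [2]
  a=12: none
  a=13: (13, -10, 126), (13, 10, 126)  [2]
  a=14: (14, -10, 117), (14, 10, 117)  [2]
  a=15..16: none
  a=17: (17, -12, 97), (17, 12, 97)  [2]
  a=18: (18, -10, 91), (18, 10, 91)  [2]
  a=19..20: none
  a=21: (21, -10, 78), (21, -4, 77), (21, 4, 77), (21, 10, 78)  [4]
  a=22: (22, -18, 77), (22, 18, 77)  [2]
  a=23..25: none
  a=26: (26, -10, 63), (26, 10, 63)  [2]
  a=27: (27, -26, 66), (27, 26, 66)  [2]
  a=28..32: none
  a=33: (33, -26, 54), (33, -4, 49), (33, 4, 49), (33, 26, 54)  [4]
  a=34: (34, -22, 51), (34, 22, 51)  [2]
  a=35..38: none
  a=39: (39, -16, 43), (39, -10, 42), (39, 10, 42), (39, 16, 43)  [4]
  a=40..41: none
  a=42: (42, -38, 47), (42, 38, 47)  [2]
  a=43..46: none
Total reduced forms: 1 + 1 + 2 + 2 + 2 + 2 + 2 + 2 + 2 + 2 + 2 + 4 + 2 + 2 + 2 + 4 + 2 + 4 + 2 = 42
h = 42

42


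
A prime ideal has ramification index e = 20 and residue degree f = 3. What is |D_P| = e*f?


|D_P| = e * f
= 20 * 3
= 60

60


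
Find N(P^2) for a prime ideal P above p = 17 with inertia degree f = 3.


N(P^a) = p^(a*f)
= 17^(2*3)
= 17^6
= 24137569

24137569


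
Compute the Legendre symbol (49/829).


p = 829 is prime, so compute (49/829) with the reciprocity algorithm (Jacobi-symbol steps: pull out 2s via (2/n), flip via reciprocity, reduce):
  reciprocity: (49/829) -> +(829/49)
  reduce: (45/49)
  reciprocity: (45/49) -> +(49/45)
  reduce: (4/45)
  pull out 2: (2/45) = -1  (since 45 mod 8 = 5)
  pull out 2: (2/45) = -1  (since 45 mod 8 = 5)
  (1/45) = 1
Product of signs = 1
(49/829) = 1

1


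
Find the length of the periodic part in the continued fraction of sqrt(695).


Run the CF algorithm for sqrt(695).
a_0 = floor(sqrt(695)) = 26; set m_0=0, q_0=1.
Recurrence: m' = q*a - m,  q' = (d - m'^2)/q,  a' = floor((a_0 + m')/q').
  step 1: m=26, q=19, a=2
  step 2: m=12, q=29, a=1
  step 3: m=17, q=14, a=3
  step 4: m=25, q=5, a=10
  step 5: m=25, q=14, a=3
  step 6: m=17, q=29, a=1
  step 7: m=12, q=19, a=2
  step 8: m=26, q=1, a=52
a_8 = 2*a_0 = 52, so the period closes here.
sqrt(695) = [26; 2, 1, 3, 10, 3, 1, 2, 52]
Period length = 8

8


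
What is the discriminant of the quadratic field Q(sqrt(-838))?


For K = Q(sqrt(d)) with d squarefree: disc(K) = d if d = 1 mod 4, and disc(K) = 4d if d = 2 or 3 mod 4.
Here d = -838, and d mod 4 = 2.
d = 2 mod 4, not 1 (O_K = Z[sqrt(d)]), so disc(K) = 4d = 4 * (-838) = -3352

-3352


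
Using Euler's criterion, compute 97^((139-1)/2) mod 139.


p = 139 is prime and the exponent is (p-1)/2 = 69, so by Euler's criterion 97^69 = (97/139) = +1 or -1 mod 139.
Compute by square-and-multiply:
  69 = 64 + 4 + 1 (binary 1000101)
  Repeated squaring mod 139: 97^1 = 97, 97^2 = 96, 97^4 = 42, 97^8 = 96, 97^16 = 42, 97^32 = 96, 97^64 = 42
  97^69 = 97^64 * 97^4 * 97^1 = 42 * 42 * 97 mod 139
    42 * 42 = 1764 = 96 mod 139
    96 * 97 = 9312 = 138 mod 139
  97^69 = 138 mod 139
Result 138 = p - 1 = -1 mod 139: 97 is a quadratic non-residue mod 139. As a residue in [0, p-1] the value is 138.
97^69 mod 139 = 138

138


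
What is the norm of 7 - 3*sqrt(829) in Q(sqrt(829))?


N(a + b*sqrt(d)) = a^2 - d*b^2
= (7)^2 - (829)*(-3)^2
= 49 - 7461
= -7412

-7412


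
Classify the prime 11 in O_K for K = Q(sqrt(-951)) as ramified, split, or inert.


K = Q(sqrt(-951)). Since d mod 4 = 1, disc(K) = -951.
Check p | disc: -951 mod 11 = 6.
p does not divide disc. Compute Legendre symbol (d/p):
6^((11-1)/2) mod 11 = -1
(d/p) = -1, so p is inert: (p) stays prime with e=1, f=2, g=1.
Therefore p is inert.

inert


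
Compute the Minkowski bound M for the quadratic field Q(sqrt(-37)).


d = -37, d mod 4 = 3, so disc(K) = 4d = -148; |disc(K)| = 148
Imaginary quadratic field, so n = 2, s = r2 = 1, r1 = 0
M = (n!/n^n) * (4/pi)^s * sqrt(|disc(K)|) = (2!/2^2) * (4/pi)^1 * sqrt(148)
= 0.5 * 1.273240 * 12.165525
= 7.7448

7.7448


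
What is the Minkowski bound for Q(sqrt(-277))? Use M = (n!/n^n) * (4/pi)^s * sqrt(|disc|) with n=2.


d = -277, d mod 4 = 3, so disc(K) = 4d = -1108; |disc(K)| = 1108
Imaginary quadratic field, so n = 2, s = r2 = 1, r1 = 0
M = (n!/n^n) * (4/pi)^s * sqrt(|disc(K)|) = (2!/2^2) * (4/pi)^1 * sqrt(1108)
= 0.5 * 1.273240 * 33.286634
= 21.1909

21.1909


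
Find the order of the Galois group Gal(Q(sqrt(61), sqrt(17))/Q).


The 2 square roots of distinct primes are multiplicatively independent over Q,
so [K:Q] = 2^2 and Gal(K/Q) is isomorphic to (Z/2Z)^2.
|Gal| = 2^2 = 4

4


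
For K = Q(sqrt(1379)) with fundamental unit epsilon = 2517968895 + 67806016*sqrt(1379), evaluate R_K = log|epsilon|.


epsilon = 2517968895 + 67806016*sqrt(1379)
= 5.0359e+09
R = ln(5.0359e+09)
= 22.3399

22.3399


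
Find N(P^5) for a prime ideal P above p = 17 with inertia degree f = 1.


N(P^a) = p^(a*f)
= 17^(5*1)
= 17^5
= 1419857

1419857


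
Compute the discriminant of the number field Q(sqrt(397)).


For K = Q(sqrt(d)) with d squarefree: disc(K) = d if d = 1 mod 4, and disc(K) = 4d if d = 2 or 3 mod 4.
Here d = 397, and d mod 4 = 1.
d = 1 mod 4 (O_K = Z[(1+sqrt(d))/2]), so disc(K) = d = 397

397


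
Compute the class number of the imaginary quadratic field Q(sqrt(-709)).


K = Q(sqrt(-709)). d mod 4 = 3, so D = disc(K) = 4d = -2836
h(K) equals the number of primitive reduced positive-definite forms (a, b, c) = a*x^2 + b*x*y + c*y^2 with b^2 - 4ac = D,
where reduced means |b| <= a <= c, with b >= 0 whenever |b| = a or a = c, and primitive means gcd(a, b, c) = 1.
Reduced forces 3a^2 <= |D| = 2836, so 1 <= a <= 30; b must have the parity of D, and c = (b^2 - D)/(4a) must be an integer >= a.
Enumerate a = 1..30, b in [-a, a]:
  a=1: (1, 0, 709)  [1]
  a=2: (2, 2, 355)  [1]
  a=3..4: none
  a=5: (5, -2, 142), (5, 2, 142)  [2]
  a=6..9: none
  a=10: (10, -2, 71), (10, 2, 71)  [2]
  a=11..22: none
  a=23: (23, -4, 31), (23, 4, 31)  [2]
  a=24: none
  a=25: (25, -8, 29), (25, 8, 29)  [2]
  a=26..30: none
Total reduced forms: 1 + 1 + 2 + 2 + 2 + 2 = 10
h = 10

10


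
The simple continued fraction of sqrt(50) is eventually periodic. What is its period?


Run the CF algorithm for sqrt(50).
a_0 = floor(sqrt(50)) = 7; set m_0=0, q_0=1.
Recurrence: m' = q*a - m,  q' = (d - m'^2)/q,  a' = floor((a_0 + m')/q').
  step 1: m=7, q=1, a=14
a_1 = 2*a_0 = 14, so the period closes here.
sqrt(50) = [7; 14]
Period length = 1

1


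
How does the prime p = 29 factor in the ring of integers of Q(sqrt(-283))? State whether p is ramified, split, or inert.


K = Q(sqrt(-283)). Since d mod 4 = 1, disc(K) = -283.
Check p | disc: -283 mod 29 = 7.
p does not divide disc. Compute Legendre symbol (d/p):
7^((29-1)/2) mod 29 = 1
(d/p) = 1, so p splits: (p) = P*P' with e=1, f=1, g=2.
Therefore p is split.

split


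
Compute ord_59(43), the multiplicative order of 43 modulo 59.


We want ord_59(43), the smallest k >= 1 with 43^k = 1 mod 59.
n = 59 = 59, phi(59) = 58; the order divides phi(n).
Divisors of 58: 1, 2, 29, 58
Repeated squaring mod 59: 43^1 = 43, 43^2 = 20, 43^4 = 46, 43^8 = 51, 43^16 = 5, 43^32 = 25
Test divisors in increasing order:
  k=1: 43^1 = 43 mod 59
  k=2: 43^2 = 20 mod 59
  k=29: 43^29 = 5 * 51 * 46 * 43 = 58 mod 59
  k=58: 43^58 = 25 * 5 * 51 * 20 = 1 mod 59  <- first divisor giving 1
Order = 58

58


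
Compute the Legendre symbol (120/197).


p = 197 is prime, so compute (120/197) with the reciprocity algorithm (Jacobi-symbol steps: pull out 2s via (2/n), flip via reciprocity, reduce):
  pull out 2: (2/197) = -1  (since 197 mod 8 = 5)
  pull out 2: (2/197) = -1  (since 197 mod 8 = 5)
  pull out 2: (2/197) = -1  (since 197 mod 8 = 5)
  reciprocity: (15/197) -> +(197/15)
  reduce: (2/15)
  pull out 2: (2/15) = +1  (since 15 mod 8 = 7)
  (1/15) = 1
Product of signs = -1
(120/197) = -1

-1


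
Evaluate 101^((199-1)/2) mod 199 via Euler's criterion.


p = 199 is prime and the exponent is (p-1)/2 = 99, so by Euler's criterion 101^99 = (101/199) = +1 or -1 mod 199.
Compute by square-and-multiply:
  99 = 64 + 32 + 2 + 1 (binary 1100011)
  Repeated squaring mod 199: 101^1 = 101, 101^2 = 52, 101^4 = 117, 101^8 = 157, 101^16 = 172, 101^32 = 132, 101^64 = 111
  101^99 = 101^64 * 101^32 * 101^2 * 101^1 = 111 * 132 * 52 * 101 mod 199
    111 * 132 = 14652 = 125 mod 199
    125 * 52 = 6500 = 132 mod 199
    132 * 101 = 13332 = 198 mod 199
  101^99 = 198 mod 199
Result 198 = p - 1 = -1 mod 199: 101 is a quadratic non-residue mod 199. As a residue in [0, p-1] the value is 198.
101^99 mod 199 = 198

198


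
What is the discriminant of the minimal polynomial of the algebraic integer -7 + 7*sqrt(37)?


The element -7 + 7*sqrt(37) has minimal polynomial:
x^2 + 14*x - 1764
Discriminant = (14)^2 - 4*(-1764)
= 196 + 7056
= 7252

7252


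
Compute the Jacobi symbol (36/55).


Compute (36/55) via quadratic reciprocity:
  pull out 2: (2/55) = +1  (since 55 mod 8 = 7)
  pull out 2: (2/55) = +1  (since 55 mod 8 = 7)
  reciprocity: (9/55) -> +(55/9)
  reduce: (1/9)
  (1/9) = 1
Product of signs = 1

1


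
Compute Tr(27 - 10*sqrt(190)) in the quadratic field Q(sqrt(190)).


Tr(a + b*sqrt(d)) = (a + b*sqrt(d)) + (a - b*sqrt(d)) = 2a
= 2 * (27)
= 54

54


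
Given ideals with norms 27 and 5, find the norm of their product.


N(IJ) = N(I) * N(J)
= 27 * 5
= 135

135


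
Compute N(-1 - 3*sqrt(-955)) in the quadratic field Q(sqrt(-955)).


N(a + b*sqrt(d)) = a^2 - d*b^2
= (-1)^2 - (-955)*(-3)^2
= 1 + 8595
= 8596

8596


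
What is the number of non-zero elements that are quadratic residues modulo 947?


For prime p, the number of non-zero quadratic residues is (p-1)/2.
= (947-1)/2
= 473

473


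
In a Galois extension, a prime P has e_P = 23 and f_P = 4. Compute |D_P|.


|D_P| = e * f
= 23 * 4
= 92

92


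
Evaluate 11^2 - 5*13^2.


x^2 - d*y^2
= 11^2 - 5*13^2
= 121 - 845
= -724

-724


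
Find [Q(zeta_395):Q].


The degree equals Euler's totient phi(395).
395 = 5 * 79
phi(395) = 312

312


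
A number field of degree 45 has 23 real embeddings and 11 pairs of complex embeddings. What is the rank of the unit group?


By Dirichlet's unit theorem:
rank = r1 + r2 - 1
= 23 + 11 - 1
= 33

33


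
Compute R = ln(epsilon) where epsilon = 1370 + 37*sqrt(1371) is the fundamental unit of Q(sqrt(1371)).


epsilon = 1370 + 37*sqrt(1371)
= 2739.9996
R = ln(2739.9996)
= 7.9157

7.9157


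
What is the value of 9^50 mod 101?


p = 101 is prime and the exponent is (p-1)/2 = 50, so by Euler's criterion 9^50 = (9/101) = +1 or -1 mod 101.
Compute by square-and-multiply:
  50 = 32 + 16 + 2 (binary 110010)
  Repeated squaring mod 101: 9^1 = 9, 9^2 = 81, 9^4 = 97, 9^8 = 16, 9^16 = 54, 9^32 = 88
  9^50 = 9^32 * 9^16 * 9^2 = 88 * 54 * 81 mod 101
    88 * 54 = 4752 = 5 mod 101
    5 * 81 = 405 = 1 mod 101
  9^50 = 1 mod 101
Result 1: 9 is a quadratic residue mod 101.
9^50 mod 101 = 1

1


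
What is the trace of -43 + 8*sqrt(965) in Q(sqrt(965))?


Tr(a + b*sqrt(d)) = (a + b*sqrt(d)) + (a - b*sqrt(d)) = 2a
= 2 * (-43)
= -86

-86


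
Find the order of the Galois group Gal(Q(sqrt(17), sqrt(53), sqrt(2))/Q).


The 3 square roots of distinct primes are multiplicatively independent over Q,
so [K:Q] = 2^3 and Gal(K/Q) is isomorphic to (Z/2Z)^3.
|Gal| = 2^3 = 8

8


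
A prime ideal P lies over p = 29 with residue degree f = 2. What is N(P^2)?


N(P^a) = p^(a*f)
= 29^(2*2)
= 29^4
= 707281

707281


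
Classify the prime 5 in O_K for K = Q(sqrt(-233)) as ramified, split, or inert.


K = Q(sqrt(-233)). Since d mod 4 = 3, disc(K) = -932.
Check p | disc: -932 mod 5 = 3.
p does not divide disc. Compute Legendre symbol (d/p):
2^((5-1)/2) mod 5 = -1
(d/p) = -1, so p is inert: (p) stays prime with e=1, f=2, g=1.
Therefore p is inert.

inert


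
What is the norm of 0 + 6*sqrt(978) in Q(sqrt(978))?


N(a + b*sqrt(d)) = a^2 - d*b^2
= (0)^2 - (978)*(6)^2
= 0 - 35208
= -35208

-35208


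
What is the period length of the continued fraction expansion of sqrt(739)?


Run the CF algorithm for sqrt(739).
a_0 = floor(sqrt(739)) = 27; set m_0=0, q_0=1.
Recurrence: m' = q*a - m,  q' = (d - m'^2)/q,  a' = floor((a_0 + m')/q').
  step 1: m=27, q=10, a=5
  step 2: m=23, q=21, a=2
  step 3: m=19, q=18, a=2
  step 4: m=17, q=25, a=1
  step 5: m=8, q=27, a=1
  step 6: m=19, q=14, a=3
  step 7: m=23, q=15, a=3
  step 8: m=22, q=17, a=2
  step 9: m=12, q=35, a=1
  step 10: m=23, q=6, a=8
  step 11: m=25, q=19, a=2
  step 12: m=13, q=30, a=1
  step 13: m=17, q=15, a=2
  step 14: m=13, q=38, a=1
  step 15: m=25, q=3, a=17
  step 16: m=26, q=21, a=2
  step 17: m=16, q=23, a=1
  step 18: m=7, q=30, a=1
  step 19: m=23, q=7, a=7
  step 20: m=26, q=9, a=5
  step 21: m=19, q=42, a=1
  step 22: m=23, q=5, a=10
  step 23: m=27, q=2, a=27
  step 24: m=27, q=5, a=10
  step 25: m=23, q=42, a=1
  step 26: m=19, q=9, a=5
  step 27: m=26, q=7, a=7
  step 28: m=23, q=30, a=1
  step 29: m=7, q=23, a=1
  step 30: m=16, q=21, a=2
  step 31: m=26, q=3, a=17
  step 32: m=25, q=38, a=1
  step 33: m=13, q=15, a=2
  step 34: m=17, q=30, a=1
  step 35: m=13, q=19, a=2
  step 36: m=25, q=6, a=8
  step 37: m=23, q=35, a=1
  step 38: m=12, q=17, a=2
  step 39: m=22, q=15, a=3
  step 40: m=23, q=14, a=3
  step 41: m=19, q=27, a=1
  step 42: m=8, q=25, a=1
  step 43: m=17, q=18, a=2
  step 44: m=19, q=21, a=2
  step 45: m=23, q=10, a=5
  step 46: m=27, q=1, a=54
a_46 = 2*a_0 = 54, so the period closes here.
sqrt(739) = [27; 5, 2, 2, 1, 1, 3, 3, 2, 1, 8, 2, 1, 2, 1, 17, 2, 1, 1, 7, 5, 1, 10, 27, 10, 1, 5, 7, 1, 1, 2, 17, 1, 2, 1, 2, 8, 1, 2, 3, 3, 1, 1, 2, 2, 5, 54]
Period length = 46

46


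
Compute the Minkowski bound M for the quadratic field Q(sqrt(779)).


d = 779, d mod 4 = 3, so disc(K) = 4d = 3116; |disc(K)| = 3116
Real quadratic field, so n = 2, s = r2 = 0, r1 = 2
M = (n!/n^n) * (4/pi)^s * sqrt(|disc(K)|) = (2!/2^2) * (4/pi)^0 * sqrt(3116)
= 0.5 * 1.000000 * 55.821143
= 27.9106

27.9106


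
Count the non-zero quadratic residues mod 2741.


For prime p, the number of non-zero quadratic residues is (p-1)/2.
= (2741-1)/2
= 1370

1370


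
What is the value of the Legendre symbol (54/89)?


p = 89 is prime, so compute (54/89) with the reciprocity algorithm (Jacobi-symbol steps: pull out 2s via (2/n), flip via reciprocity, reduce):
  pull out 2: (2/89) = +1  (since 89 mod 8 = 1)
  reciprocity: (27/89) -> +(89/27)
  reduce: (8/27)
  pull out 2: (2/27) = -1  (since 27 mod 8 = 3)
  pull out 2: (2/27) = -1  (since 27 mod 8 = 3)
  pull out 2: (2/27) = -1  (since 27 mod 8 = 3)
  (1/27) = 1
Product of signs = -1
(54/89) = -1

-1


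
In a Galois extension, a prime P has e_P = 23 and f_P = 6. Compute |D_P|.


|D_P| = e * f
= 23 * 6
= 138

138


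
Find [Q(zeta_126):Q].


The degree equals Euler's totient phi(126).
126 = 2 * 3^2 * 7
phi(126) = 36

36


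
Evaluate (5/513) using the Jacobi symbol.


Compute (5/513) via quadratic reciprocity:
  reciprocity: (5/513) -> +(513/5)
  reduce: (3/5)
  reciprocity: (3/5) -> +(5/3)
  reduce: (2/3)
  pull out 2: (2/3) = -1  (since 3 mod 8 = 3)
  (1/3) = 1
Product of signs = -1

-1


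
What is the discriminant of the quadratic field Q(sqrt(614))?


For K = Q(sqrt(d)) with d squarefree: disc(K) = d if d = 1 mod 4, and disc(K) = 4d if d = 2 or 3 mod 4.
Here d = 614, and d mod 4 = 2.
d = 2 mod 4, not 1 (O_K = Z[sqrt(d)]), so disc(K) = 4d = 4 * (614) = 2456

2456


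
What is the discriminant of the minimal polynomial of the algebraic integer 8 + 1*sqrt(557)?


The element 8 + 1*sqrt(557) has minimal polynomial:
x^2 - 16*x - 493
Discriminant = (-16)^2 - 4*(-493)
= 256 + 1972
= 2228

2228


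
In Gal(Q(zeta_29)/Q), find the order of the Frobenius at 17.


The Frobenius at p in Gal(Q(zeta_n)/Q) = (Z/nZ)* is the class of p, so its order is ord_29(17), the smallest k >= 1 with 17^k = 1 mod 29.
n = 29 = 29, phi(29) = 28; the order divides phi(n).
Divisors of 28: 1, 2, 4, 7, 14, 28
Repeated squaring mod 29: 17^1 = 17, 17^2 = 28, 17^4 = 1, 17^8 = 1, 17^16 = 1
Test divisors in increasing order:
  k=1: 17^1 = 17 mod 29
  k=2: 17^2 = 28 mod 29
  k=4: 17^4 = 1 mod 29  <- first divisor giving 1
Order = 4

4


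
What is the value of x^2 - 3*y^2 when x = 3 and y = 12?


x^2 - d*y^2
= 3^2 - 3*12^2
= 9 - 432
= -423

-423


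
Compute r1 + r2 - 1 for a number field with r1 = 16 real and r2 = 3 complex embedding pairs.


By Dirichlet's unit theorem:
rank = r1 + r2 - 1
= 16 + 3 - 1
= 18

18


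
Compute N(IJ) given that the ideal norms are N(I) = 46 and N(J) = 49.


N(IJ) = N(I) * N(J)
= 46 * 49
= 2254

2254


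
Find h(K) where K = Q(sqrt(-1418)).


K = Q(sqrt(-1418)). d mod 4 = 2, so D = disc(K) = 4d = -5672
h(K) equals the number of primitive reduced positive-definite forms (a, b, c) = a*x^2 + b*x*y + c*y^2 with b^2 - 4ac = D,
where reduced means |b| <= a <= c, with b >= 0 whenever |b| = a or a = c, and primitive means gcd(a, b, c) = 1.
Reduced forces 3a^2 <= |D| = 5672, so 1 <= a <= 43; b must have the parity of D, and c = (b^2 - D)/(4a) must be an integer >= a.
Enumerate a = 1..43, b in [-a, a]:
  a=1: (1, 0, 1418)  [1]
  a=2: (2, 0, 709)  [1]
  a=3: (3, -2, 473), (3, 2, 473)  [2]
  a=4..5: none
  a=6: (6, -4, 237), (6, 4, 237)  [2]
  a=7..8: none
  a=9: (9, -4, 158), (9, 4, 158)  [2]
  a=10: none
  a=11: (11, -2, 129), (11, 2, 129)  [2]
  a=12: none
  a=13: (13, -10, 111), (13, 10, 111)  [2]
  a=14..17: none
  a=18: (18, -4, 79), (18, 4, 79)  [2]
  a=19: (19, -16, 78), (19, 16, 78)  [2]
  a=20..21: none
  a=22: (22, -20, 69), (22, 20, 69)  [2]
  a=23: (23, -20, 66), (23, 20, 66)  [2]
  a=24..25: none
  a=26: (26, -16, 57), (26, 16, 57)  [2]
  a=27: (27, -22, 57), (27, 22, 57)  [2]
  a=28..30: none
  a=31: (31, -30, 53), (31, 30, 53)  [2]
  a=32: none
  a=33: (33, -20, 46), (33, -2, 43), (33, 2, 43), (33, 20, 46)  [4]
  a=34..36: none
  a=37: (37, -10, 39), (37, 10, 39)  [2]
  a=38: (38, -16, 39), (38, 16, 39)  [2]
  a=39..43: none
Total reduced forms: 1 + 1 + 2 + 2 + 2 + 2 + 2 + 2 + 2 + 2 + 2 + 2 + 2 + 2 + 4 + 2 + 2 = 34
h = 34

34


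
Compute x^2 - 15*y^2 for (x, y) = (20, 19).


x^2 - d*y^2
= 20^2 - 15*19^2
= 400 - 5415
= -5015

-5015


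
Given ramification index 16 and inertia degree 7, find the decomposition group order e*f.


|D_P| = e * f
= 16 * 7
= 112

112


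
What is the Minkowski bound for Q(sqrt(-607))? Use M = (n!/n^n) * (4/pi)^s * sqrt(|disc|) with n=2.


d = -607, d mod 4 = 1, so disc(K) = d = -607; |disc(K)| = 607
Imaginary quadratic field, so n = 2, s = r2 = 1, r1 = 0
M = (n!/n^n) * (4/pi)^s * sqrt(|disc(K)|) = (2!/2^2) * (4/pi)^1 * sqrt(607)
= 0.5 * 1.273240 * 24.637370
= 15.6846

15.6846


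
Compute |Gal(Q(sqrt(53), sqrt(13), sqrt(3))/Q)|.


The 3 square roots of distinct primes are multiplicatively independent over Q,
so [K:Q] = 2^3 and Gal(K/Q) is isomorphic to (Z/2Z)^3.
|Gal| = 2^3 = 8

8


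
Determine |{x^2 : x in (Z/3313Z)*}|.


For prime p, the number of non-zero quadratic residues is (p-1)/2.
= (3313-1)/2
= 1656

1656


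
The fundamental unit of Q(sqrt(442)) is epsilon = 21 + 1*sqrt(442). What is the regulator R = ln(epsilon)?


epsilon = 21 + 1*sqrt(442)
= 42.0238
R = ln(42.0238)
= 3.7382

3.7382


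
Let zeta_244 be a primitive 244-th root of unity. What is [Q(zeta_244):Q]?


The degree equals Euler's totient phi(244).
244 = 2^2 * 61
phi(244) = 120

120


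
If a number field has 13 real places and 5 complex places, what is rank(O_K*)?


By Dirichlet's unit theorem:
rank = r1 + r2 - 1
= 13 + 5 - 1
= 17

17


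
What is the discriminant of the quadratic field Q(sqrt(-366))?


For K = Q(sqrt(d)) with d squarefree: disc(K) = d if d = 1 mod 4, and disc(K) = 4d if d = 2 or 3 mod 4.
Here d = -366, and d mod 4 = 2.
d = 2 mod 4, not 1 (O_K = Z[sqrt(d)]), so disc(K) = 4d = 4 * (-366) = -1464

-1464


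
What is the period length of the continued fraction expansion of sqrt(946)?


Run the CF algorithm for sqrt(946).
a_0 = floor(sqrt(946)) = 30; set m_0=0, q_0=1.
Recurrence: m' = q*a - m,  q' = (d - m'^2)/q,  a' = floor((a_0 + m')/q').
  step 1: m=30, q=46, a=1
  step 2: m=16, q=15, a=3
  step 3: m=29, q=7, a=8
  step 4: m=27, q=31, a=1
  step 5: m=4, q=30, a=1
  step 6: m=26, q=9, a=6
  step 7: m=28, q=18, a=3
  step 8: m=26, q=15, a=3
  step 9: m=19, q=39, a=1
  step 10: m=20, q=14, a=3
  step 11: m=22, q=33, a=1
  step 12: m=11, q=25, a=1
  step 13: m=14, q=30, a=1
  step 14: m=16, q=23, a=2
  step 15: m=30, q=2, a=30
  step 16: m=30, q=23, a=2
  step 17: m=16, q=30, a=1
  step 18: m=14, q=25, a=1
  step 19: m=11, q=33, a=1
  step 20: m=22, q=14, a=3
  step 21: m=20, q=39, a=1
  step 22: m=19, q=15, a=3
  step 23: m=26, q=18, a=3
  step 24: m=28, q=9, a=6
  step 25: m=26, q=30, a=1
  step 26: m=4, q=31, a=1
  step 27: m=27, q=7, a=8
  step 28: m=29, q=15, a=3
  step 29: m=16, q=46, a=1
  step 30: m=30, q=1, a=60
a_30 = 2*a_0 = 60, so the period closes here.
sqrt(946) = [30; 1, 3, 8, 1, 1, 6, 3, 3, 1, 3, 1, 1, 1, 2, 30, 2, 1, 1, 1, 3, 1, 3, 3, 6, 1, 1, 8, 3, 1, 60]
Period length = 30

30


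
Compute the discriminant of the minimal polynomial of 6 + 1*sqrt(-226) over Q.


The element 6 + 1*sqrt(-226) has minimal polynomial:
x^2 - 12*x + 262
Discriminant = (-12)^2 - 4*(262)
= 144 - 1048
= -904

-904


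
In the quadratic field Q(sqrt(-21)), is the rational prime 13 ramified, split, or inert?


K = Q(sqrt(-21)). Since d mod 4 = 3, disc(K) = -84.
Check p | disc: -84 mod 13 = 7.
p does not divide disc. Compute Legendre symbol (d/p):
5^((13-1)/2) mod 13 = -1
(d/p) = -1, so p is inert: (p) stays prime with e=1, f=2, g=1.
Therefore p is inert.

inert


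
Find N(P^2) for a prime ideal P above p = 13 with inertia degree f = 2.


N(P^a) = p^(a*f)
= 13^(2*2)
= 13^4
= 28561

28561


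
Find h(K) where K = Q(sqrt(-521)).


K = Q(sqrt(-521)). d mod 4 = 3, so D = disc(K) = 4d = -2084
h(K) equals the number of primitive reduced positive-definite forms (a, b, c) = a*x^2 + b*x*y + c*y^2 with b^2 - 4ac = D,
where reduced means |b| <= a <= c, with b >= 0 whenever |b| = a or a = c, and primitive means gcd(a, b, c) = 1.
Reduced forces 3a^2 <= |D| = 2084, so 1 <= a <= 26; b must have the parity of D, and c = (b^2 - D)/(4a) must be an integer >= a.
Enumerate a = 1..26, b in [-a, a]:
  a=1: (1, 0, 521)  [1]
  a=2: (2, 2, 261)  [1]
  a=3: (3, -2, 174), (3, 2, 174)  [2]
  a=4: none
  a=5: (5, -4, 105), (5, 4, 105)  [2]
  a=6: (6, -2, 87), (6, 2, 87)  [2]
  a=7: (7, -4, 75), (7, 4, 75)  [2]
  a=8: none
  a=9: (9, -2, 58), (9, 2, 58)  [2]
  a=10: (10, -6, 53), (10, 6, 53)  [2]
  a=11..12: none
  a=13: (13, -10, 42), (13, 10, 42)  [2]
  a=14: (14, -10, 39), (14, 10, 39)  [2]
  a=15: (15, -14, 38), (15, -4, 35), (15, 4, 35), (15, 14, 38)  [4]
  a=16..17: none
  a=18: (18, -2, 29), (18, 2, 29)  [2]
  a=19: (19, -14, 30), (19, 14, 30)  [2]
  a=20: none
  a=21: (21, -10, 26), (21, -4, 25), (21, 4, 25), (21, 10, 26)  [4]
  a=22: none
  a=23: (23, -20, 27), (23, 20, 27)  [2]
  a=24..26: none
Total reduced forms: 1 + 1 + 2 + 2 + 2 + 2 + 2 + 2 + 2 + 2 + 4 + 2 + 2 + 4 + 2 = 32
h = 32

32


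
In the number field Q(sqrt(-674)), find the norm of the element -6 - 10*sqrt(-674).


N(a + b*sqrt(d)) = a^2 - d*b^2
= (-6)^2 - (-674)*(-10)^2
= 36 + 67400
= 67436

67436


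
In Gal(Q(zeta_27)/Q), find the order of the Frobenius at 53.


The Frobenius at p in Gal(Q(zeta_n)/Q) = (Z/nZ)* is the class of p, so its order is ord_27(53), the smallest k >= 1 with 53^k = 1 mod 27.
n = 27 = 3^3, phi(27) = 18; the order divides phi(n).
Divisors of 18: 1, 2, 3, 6, 9, 18
Repeated squaring mod 27: 53^1 = 26, 53^2 = 1, 53^4 = 1, 53^8 = 1, 53^16 = 1
Test divisors in increasing order:
  k=1: 53^1 = 26 mod 27
  k=2: 53^2 = 1 mod 27  <- first divisor giving 1
Order = 2

2


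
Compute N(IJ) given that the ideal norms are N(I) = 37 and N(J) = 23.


N(IJ) = N(I) * N(J)
= 37 * 23
= 851

851


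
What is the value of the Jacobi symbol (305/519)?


Compute (305/519) via quadratic reciprocity:
  reciprocity: (305/519) -> +(519/305)
  reduce: (214/305)
  pull out 2: (2/305) = +1  (since 305 mod 8 = 1)
  reciprocity: (107/305) -> +(305/107)
  reduce: (91/107)
  reciprocity: (91/107) -> -(107/91)
  reduce: (16/91)
  pull out 2: (2/91) = -1  (since 91 mod 8 = 3)
  pull out 2: (2/91) = -1  (since 91 mod 8 = 3)
  pull out 2: (2/91) = -1  (since 91 mod 8 = 3)
  pull out 2: (2/91) = -1  (since 91 mod 8 = 3)
  (1/91) = 1
Product of signs = -1

-1
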